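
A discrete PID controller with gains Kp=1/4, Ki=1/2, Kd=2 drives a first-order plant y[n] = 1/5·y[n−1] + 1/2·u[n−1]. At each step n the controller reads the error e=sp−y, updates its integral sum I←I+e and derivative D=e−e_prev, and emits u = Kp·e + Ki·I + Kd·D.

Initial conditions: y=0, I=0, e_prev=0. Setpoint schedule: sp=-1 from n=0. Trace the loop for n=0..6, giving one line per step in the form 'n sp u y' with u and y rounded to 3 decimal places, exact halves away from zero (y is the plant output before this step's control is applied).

0 -1 -2.750 0.000
1 -1 2.531 -1.375
2 -1 -6.537 0.991
3 -1 8.367 -3.070
4 -1 -16.979 3.569
5 -1 25.214 -7.775
6 -1 -45.863 11.052

(exact arithmetic carried between steps; '≈' marks a value shown rounded to 6 d.p. or computed from one; I and e_prev carry over from the previous line; the table rounds u and y to 3 d.p., halves away from zero)
n=0: y=0, sp=-1, e=sp−y=-1; I=-1, D=e−e_prev=-1; u=1/4·(-1)+1/2·(-1)+2·(-1)=-2.75; next y=1/5·0+1/2·(-2.75)=-1.375
n=1: y=-1.375, sp=-1, e=sp−y=0.375; I=-0.625, D=e−e_prev=1.375; u=1/4·0.375+1/2·(-0.625)+2·1.375=2.53125; next y=1/5·(-1.375)+1/2·2.53125=0.990625
n=2: y=0.990625, sp=-1, e=sp−y=-1.990625; I=-2.615625, D=e−e_prev=-2.365625; u=1/4·(-1.990625)+1/2·(-2.615625)+2·(-2.365625)≈-6.536719; next y=1/5·0.990625+1/2·(-6.536719)≈-3.070234
n=3: y≈-3.070234, sp=-1, e=sp−y≈2.070234; I≈-0.545391, D=e−e_prev≈4.060859; u=1/4·2.070234+1/2·(-0.545391)+2·4.060859≈8.366582; next y=1/5·(-3.070234)+1/2·8.366582≈3.569244
n=4: y≈3.569244, sp=-1, e=sp−y≈-4.569244; I≈-5.114635, D=e−e_prev≈-6.639479; u=1/4·(-4.569244)+1/2·(-5.114635)+2·(-6.639479)≈-16.978585; next y=1/5·3.569244+1/2·(-16.978585)≈-7.775444
n=5: y≈-7.775444, sp=-1, e=sp−y≈6.775444; I≈1.660809, D=e−e_prev≈11.344688; u=1/4·6.775444+1/2·1.660809+2·11.344688≈25.213642; next y=1/5·(-7.775444)+1/2·25.213642≈11.051732
n=6: y≈11.051732, sp=-1, e=sp−y≈-12.051732; I≈-10.390923, D=e−e_prev≈-18.827176; u=1/4·(-12.051732)+1/2·(-10.390923)+2·(-18.827176)≈-45.862746; next y=1/5·11.051732+1/2·(-45.862746)≈-20.721027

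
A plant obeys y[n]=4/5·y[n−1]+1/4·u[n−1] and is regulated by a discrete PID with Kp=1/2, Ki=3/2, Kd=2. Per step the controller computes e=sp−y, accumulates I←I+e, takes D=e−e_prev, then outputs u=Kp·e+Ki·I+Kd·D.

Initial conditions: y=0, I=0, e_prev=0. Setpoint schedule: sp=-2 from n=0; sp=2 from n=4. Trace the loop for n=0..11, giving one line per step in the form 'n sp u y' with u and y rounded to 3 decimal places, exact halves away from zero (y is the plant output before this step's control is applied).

(exact arithmetic carried between steps; '≈' marks a value shown rounded to 6 d.p. or computed from one; I and e_prev carry over from the previous line; the table rounds u and y to 3 d.p., halves away from zero)
n=0: y=0, sp=-2, e=sp−y=-2; I=-2, D=e−e_prev=-2; u=1/2·(-2)+3/2·(-2)+2·(-2)=-8; next y=4/5·0+1/4·(-8)=-2
n=1: y=-2, sp=-2, e=sp−y=0; I=-2, D=e−e_prev=2; u=1/2·0+3/2·(-2)+2·2=1; next y=4/5·(-2)+1/4·1=-1.35
n=2: y=-1.35, sp=-2, e=sp−y=-0.65; I=-2.65, D=e−e_prev=-0.65; u=1/2·(-0.65)+3/2·(-2.65)+2·(-0.65)=-5.6; next y=4/5·(-1.35)+1/4·(-5.6)=-2.48
n=3: y=-2.48, sp=-2, e=sp−y=0.48; I=-2.17, D=e−e_prev=1.13; u=1/2·0.48+3/2·(-2.17)+2·1.13=-0.755; next y=4/5·(-2.48)+1/4·(-0.755)=-2.17275
n=4: y=-2.17275, sp=2, e=sp−y=4.17275; I=2.00275, D=e−e_prev=3.69275; u=1/2·4.17275+3/2·2.00275+2·3.69275=12.476; next y=4/5·(-2.17275)+1/4·12.476=1.3808
n=5: y=1.3808, sp=2, e=sp−y=0.6192; I=2.62195, D=e−e_prev=-3.55355; u=1/2·0.6192+3/2·2.62195+2·(-3.55355)=-2.864575; next y=4/5·1.3808+1/4·(-2.864575)≈0.388496
n=6: y≈0.388496, sp=2, e=sp−y≈1.611504; I≈4.233454, D=e−e_prev≈0.992304; u=1/2·1.611504+3/2·4.233454+2·0.992304≈9.14054; next y=4/5·0.388496+1/4·9.14054≈2.595932
n=7: y=2.595932, sp=2, e=sp−y=-0.595932; I≈3.637522, D=e−e_prev≈-2.207436; u=1/2·(-0.595932)+3/2·3.637522+2·(-2.207436)≈0.743445; next y=4/5·2.595932+1/4·0.743445≈2.262607
n=8: y≈2.262607, sp=2, e=sp−y≈-0.262607; I≈3.374915, D=e−e_prev≈0.333325; u=1/2·(-0.262607)+3/2·3.374915+2·0.333325≈5.597719; next y=4/5·2.262607+1/4·5.597719≈3.209515
n=9: y≈3.209515, sp=2, e=sp−y≈-1.209515; I≈2.165400, D=e−e_prev≈-0.946908; u=1/2·(-1.209515)+3/2·2.165400+2·(-0.946908)≈0.749525; next y=4/5·3.209515+1/4·0.749525≈2.754993
n=10: y≈2.754993, sp=2, e=sp−y≈-0.754993; I≈1.410406, D=e−e_prev≈0.454522; u=1/2·(-0.754993)+3/2·1.410406+2·0.454522≈2.647156; next y=4/5·2.754993+1/4·2.647156≈2.865784
n=11: y≈2.865784, sp=2, e=sp−y≈-0.865784; I≈0.544622, D=e−e_prev≈-0.110790; u=1/2·(-0.865784)+3/2·0.544622+2·(-0.110790)≈0.162461; next y=4/5·2.865784+1/4·0.162461≈2.333242

0 -2 -8.000 0.000
1 -2 1.000 -2.000
2 -2 -5.600 -1.350
3 -2 -0.755 -2.480
4 2 12.476 -2.173
5 2 -2.865 1.381
6 2 9.141 0.388
7 2 0.743 2.596
8 2 5.598 2.263
9 2 0.750 3.210
10 2 2.647 2.755
11 2 0.162 2.866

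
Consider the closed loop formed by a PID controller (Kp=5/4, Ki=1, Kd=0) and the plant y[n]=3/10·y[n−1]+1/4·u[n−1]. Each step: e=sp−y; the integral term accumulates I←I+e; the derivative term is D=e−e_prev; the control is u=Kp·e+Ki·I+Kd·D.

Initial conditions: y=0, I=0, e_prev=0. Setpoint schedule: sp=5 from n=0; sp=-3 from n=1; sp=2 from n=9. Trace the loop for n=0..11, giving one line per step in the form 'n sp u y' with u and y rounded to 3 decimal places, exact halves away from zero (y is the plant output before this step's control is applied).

(exact arithmetic carried between steps; '≈' marks a value shown rounded to 6 d.p. or computed from one; I and e_prev carry over from the previous line; the table rounds u and y to 3 d.p., halves away from zero)
n=0: y=0, sp=5, e=sp−y=5; I=5, D=e−e_prev=5; u=5/4·5+1·5+0·5=11.25; next y=3/10·0+1/4·11.25=2.8125
n=1: y=2.8125, sp=-3, e=sp−y=-5.8125; I=-0.8125, D=e−e_prev=-10.8125; u=5/4·(-5.8125)+1·(-0.8125)+0·(-10.8125)=-8.078125; next y=3/10·2.8125+1/4·(-8.078125)≈-1.175781
n=2: y≈-1.175781, sp=-3, e=sp−y≈-1.824219; I≈-2.636719, D=e−e_prev≈3.988281; u=5/4·(-1.824219)+1·(-2.636719)+0·3.988281≈-4.916992; next y=3/10·(-1.175781)+1/4·(-4.916992)≈-1.581982
n=3: y≈-1.581982, sp=-3, e=sp−y≈-1.418018; I≈-4.054736, D=e−e_prev≈0.406201; u=5/4·(-1.418018)+1·(-4.054736)+0·0.406201≈-5.827258; next y=3/10·(-1.581982)+1/4·(-5.827258)≈-1.931409
n=4: y≈-1.931409, sp=-3, e=sp−y≈-1.068591; I≈-5.123327, D=e−e_prev≈0.349427; u=5/4·(-1.068591)+1·(-5.123327)+0·0.349427≈-6.459065; next y=3/10·(-1.931409)+1/4·(-6.459065)≈-2.194189
n=5: y≈-2.194189, sp=-3, e=sp−y≈-0.805811; I≈-5.929138, D=e−e_prev≈0.262780; u=5/4·(-0.805811)+1·(-5.929138)+0·0.262780≈-6.936401; next y=3/10·(-2.194189)+1/4·(-6.936401)≈-2.392357
n=6: y≈-2.392357, sp=-3, e=sp−y≈-0.607643; I≈-6.536781, D=e−e_prev≈0.198168; u=5/4·(-0.607643)+1·(-6.536781)+0·0.198168≈-7.296334; next y=3/10·(-2.392357)+1/4·(-7.296334)≈-2.541791
n=7: y≈-2.541791, sp=-3, e=sp−y≈-0.458209; I≈-6.994990, D=e−e_prev≈0.149434; u=5/4·(-0.458209)+1·(-6.994990)+0·0.149434≈-7.567752; next y=3/10·(-2.541791)+1/4·(-7.567752)≈-2.654475
n=8: y≈-2.654475, sp=-3, e=sp−y≈-0.345525; I≈-7.340515, D=e−e_prev≈0.112684; u=5/4·(-0.345525)+1·(-7.340515)+0·0.112684≈-7.772421; next y=3/10·(-2.654475)+1/4·(-7.772421)≈-2.739448
n=9: y≈-2.739448, sp=2, e=sp−y≈4.739448; I≈-2.601067, D=e−e_prev≈5.084973; u=5/4·4.739448+1·(-2.601067)+0·5.084973≈3.323243; next y=3/10·(-2.739448)+1/4·3.323243≈0.008976
n=10: y≈0.008976, sp=2, e=sp−y≈1.991024; I≈-0.610043, D=e−e_prev≈-2.748424; u=5/4·1.991024+1·(-0.610043)+0·(-2.748424)≈1.878736; next y=3/10·0.008976+1/4·1.878736≈0.472377
n=11: y≈0.472377, sp=2, e=sp−y≈1.527623; I≈0.917580, D=e−e_prev≈-0.463401; u=5/4·1.527623+1·0.917580+0·(-0.463401)≈2.827108; next y=3/10·0.472377+1/4·2.827108≈0.848490

0 5 11.250 0.000
1 -3 -8.078 2.813
2 -3 -4.917 -1.176
3 -3 -5.827 -1.582
4 -3 -6.459 -1.931
5 -3 -6.936 -2.194
6 -3 -7.296 -2.392
7 -3 -7.568 -2.542
8 -3 -7.772 -2.654
9 2 3.323 -2.739
10 2 1.879 0.009
11 2 2.827 0.472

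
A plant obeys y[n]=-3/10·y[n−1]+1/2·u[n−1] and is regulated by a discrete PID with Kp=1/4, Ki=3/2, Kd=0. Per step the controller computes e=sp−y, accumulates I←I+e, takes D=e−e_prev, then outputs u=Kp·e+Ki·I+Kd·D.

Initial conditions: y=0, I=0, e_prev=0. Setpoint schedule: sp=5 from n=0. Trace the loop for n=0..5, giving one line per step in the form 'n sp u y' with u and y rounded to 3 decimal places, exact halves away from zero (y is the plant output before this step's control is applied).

(exact arithmetic carried between steps; '≈' marks a value shown rounded to 6 d.p. or computed from one; I and e_prev carry over from the previous line; the table rounds u and y to 3 d.p., halves away from zero)
n=0: y=0, sp=5, e=sp−y=5; I=5, D=e−e_prev=5; u=1/4·5+3/2·5+0·5=8.75; next y=-3/10·0+1/2·8.75=4.375
n=1: y=4.375, sp=5, e=sp−y=0.625; I=5.625, D=e−e_prev=-4.375; u=1/4·0.625+3/2·5.625+0·(-4.375)=8.59375; next y=-3/10·4.375+1/2·8.59375=2.984375
n=2: y=2.984375, sp=5, e=sp−y=2.015625; I=7.640625, D=e−e_prev=1.390625; u=1/4·2.015625+3/2·7.640625+0·1.390625≈11.964844; next y=-3/10·2.984375+1/2·11.964844≈5.087109
n=3: y≈5.087109, sp=5, e=sp−y≈-0.087109; I≈7.553516, D=e−e_prev≈-2.102734; u=1/4·(-0.087109)+3/2·7.553516+0·(-2.102734)≈11.308496; next y=-3/10·5.087109+1/2·11.308496≈4.128115
n=4: y≈4.128115, sp=5, e=sp−y≈0.871885; I≈8.425400, D=e−e_prev≈0.958994; u=1/4·0.871885+3/2·8.425400+0·0.958994≈12.856072; next y=-3/10·4.128115+1/2·12.856072≈5.189601
n=5: y≈5.189601, sp=5, e=sp−y≈-0.189601; I≈8.235799, D=e−e_prev≈-1.061486; u=1/4·(-0.189601)+3/2·8.235799+0·(-1.061486)≈12.306298; next y=-3/10·5.189601+1/2·12.306298≈4.596269

0 5 8.750 0.000
1 5 8.594 4.375
2 5 11.965 2.984
3 5 11.308 5.087
4 5 12.856 4.128
5 5 12.306 5.190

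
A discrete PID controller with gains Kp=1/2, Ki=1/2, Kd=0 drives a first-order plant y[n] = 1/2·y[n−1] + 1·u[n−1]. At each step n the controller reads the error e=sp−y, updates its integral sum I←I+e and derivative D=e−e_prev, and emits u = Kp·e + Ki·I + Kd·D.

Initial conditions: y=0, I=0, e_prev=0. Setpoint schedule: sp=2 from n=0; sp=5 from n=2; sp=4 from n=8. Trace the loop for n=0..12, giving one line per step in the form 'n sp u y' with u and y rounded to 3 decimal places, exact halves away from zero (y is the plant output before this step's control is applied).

0 2 2.000 0.000
1 2 1.000 2.000
2 5 4.000 2.000
3 5 2.500 5.000
4 5 2.500 5.000
5 5 2.500 5.000
6 5 2.500 5.000
7 5 2.500 5.000
8 4 1.500 5.000
9 4 2.000 4.000
10 4 2.000 4.000
11 4 2.000 4.000
12 4 2.000 4.000

(exact arithmetic carried between steps; '≈' marks a value shown rounded to 6 d.p. or computed from one; I and e_prev carry over from the previous line; the table rounds u and y to 3 d.p., halves away from zero)
n=0: y=0, sp=2, e=sp−y=2; I=2, D=e−e_prev=2; u=1/2·2+1/2·2+0·2=2; next y=1/2·0+1·2=2
n=1: y=2, sp=2, e=sp−y=0; I=2, D=e−e_prev=-2; u=1/2·0+1/2·2+0·(-2)=1; next y=1/2·2+1·1=2
n=2: y=2, sp=5, e=sp−y=3; I=5, D=e−e_prev=3; u=1/2·3+1/2·5+0·3=4; next y=1/2·2+1·4=5
n=3: y=5, sp=5, e=sp−y=0; I=5, D=e−e_prev=-3; u=1/2·0+1/2·5+0·(-3)=2.5; next y=1/2·5+1·2.5=5
n=4: y=5, sp=5, e=sp−y=0; I=5, D=e−e_prev=0; u=1/2·0+1/2·5+0·0=2.5; next y=1/2·5+1·2.5=5
n=5: y=5, sp=5, e=sp−y=0; I=5, D=e−e_prev=0; u=1/2·0+1/2·5+0·0=2.5; next y=1/2·5+1·2.5=5
n=6: y=5, sp=5, e=sp−y=0; I=5, D=e−e_prev=0; u=1/2·0+1/2·5+0·0=2.5; next y=1/2·5+1·2.5=5
n=7: y=5, sp=5, e=sp−y=0; I=5, D=e−e_prev=0; u=1/2·0+1/2·5+0·0=2.5; next y=1/2·5+1·2.5=5
n=8: y=5, sp=4, e=sp−y=-1; I=4, D=e−e_prev=-1; u=1/2·(-1)+1/2·4+0·(-1)=1.5; next y=1/2·5+1·1.5=4
n=9: y=4, sp=4, e=sp−y=0; I=4, D=e−e_prev=1; u=1/2·0+1/2·4+0·1=2; next y=1/2·4+1·2=4
n=10: y=4, sp=4, e=sp−y=0; I=4, D=e−e_prev=0; u=1/2·0+1/2·4+0·0=2; next y=1/2·4+1·2=4
n=11: y=4, sp=4, e=sp−y=0; I=4, D=e−e_prev=0; u=1/2·0+1/2·4+0·0=2; next y=1/2·4+1·2=4
n=12: y=4, sp=4, e=sp−y=0; I=4, D=e−e_prev=0; u=1/2·0+1/2·4+0·0=2; next y=1/2·4+1·2=4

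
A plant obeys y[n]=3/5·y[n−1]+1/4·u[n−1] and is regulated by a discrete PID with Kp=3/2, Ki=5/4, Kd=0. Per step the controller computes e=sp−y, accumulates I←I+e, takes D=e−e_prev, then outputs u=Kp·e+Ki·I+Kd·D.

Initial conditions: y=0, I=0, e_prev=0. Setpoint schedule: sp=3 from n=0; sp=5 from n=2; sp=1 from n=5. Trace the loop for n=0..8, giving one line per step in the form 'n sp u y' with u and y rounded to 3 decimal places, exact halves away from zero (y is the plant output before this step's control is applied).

(exact arithmetic carried between steps; '≈' marks a value shown rounded to 6 d.p. or computed from one; I and e_prev carry over from the previous line; the table rounds u and y to 3 d.p., halves away from zero)
n=0: y=0, sp=3, e=sp−y=3; I=3, D=e−e_prev=3; u=3/2·3+5/4·3+0·3=8.25; next y=3/5·0+1/4·8.25=2.0625
n=1: y=2.0625, sp=3, e=sp−y=0.9375; I=3.9375, D=e−e_prev=-2.0625; u=3/2·0.9375+5/4·3.9375+0·(-2.0625)=6.328125; next y=3/5·2.0625+1/4·6.328125≈2.819531
n=2: y≈2.819531, sp=5, e=sp−y≈2.180469; I≈6.117969, D=e−e_prev≈1.242969; u=3/2·2.180469+5/4·6.117969+0·1.242969≈10.918164; next y=3/5·2.819531+1/4·10.918164≈4.421260
n=3: y≈4.421260, sp=5, e=sp−y≈0.578740; I≈6.696709, D=e−e_prev≈-1.601729; u=3/2·0.578740+5/4·6.696709+0·(-1.601729)≈9.238997; next y=3/5·4.421260+1/4·9.238997≈4.962505
n=4: y≈4.962505, sp=5, e=sp−y≈0.037495; I≈6.734204, D=e−e_prev≈-0.541245; u=3/2·0.037495+5/4·6.734204+0·(-0.541245)≈8.473997; next y=3/5·4.962505+1/4·8.473997≈5.096002
n=5: y≈5.096002, sp=1, e=sp−y≈-4.096002; I≈2.638202, D=e−e_prev≈-4.133497; u=3/2·(-4.096002)+5/4·2.638202+0·(-4.133497)≈-2.846252; next y=3/5·5.096002+1/4·(-2.846252)≈2.346039
n=6: y≈2.346039, sp=1, e=sp−y≈-1.346039; I≈1.292163, D=e−e_prev≈2.749964; u=3/2·(-1.346039)+5/4·1.292163+0·2.749964≈-0.403854; next y=3/5·2.346039+1/4·(-0.403854)≈1.306660
n=7: y≈1.306660, sp=1, e=sp−y≈-0.306660; I≈0.985503, D=e−e_prev≈1.039379; u=3/2·(-0.306660)+5/4·0.985503+0·1.039379≈0.771890; next y=3/5·1.306660+1/4·0.771890≈0.976968
n=8: y≈0.976968, sp=1, e=sp−y≈0.023032; I≈1.008535, D=e−e_prev≈0.329691; u=3/2·0.023032+5/4·1.008535+0·0.329691≈1.295217; next y=3/5·0.976968+1/4·1.295217≈0.909985

0 3 8.250 0.000
1 3 6.328 2.063
2 5 10.918 2.820
3 5 9.239 4.421
4 5 8.474 4.963
5 1 -2.846 5.096
6 1 -0.404 2.346
7 1 0.772 1.307
8 1 1.295 0.977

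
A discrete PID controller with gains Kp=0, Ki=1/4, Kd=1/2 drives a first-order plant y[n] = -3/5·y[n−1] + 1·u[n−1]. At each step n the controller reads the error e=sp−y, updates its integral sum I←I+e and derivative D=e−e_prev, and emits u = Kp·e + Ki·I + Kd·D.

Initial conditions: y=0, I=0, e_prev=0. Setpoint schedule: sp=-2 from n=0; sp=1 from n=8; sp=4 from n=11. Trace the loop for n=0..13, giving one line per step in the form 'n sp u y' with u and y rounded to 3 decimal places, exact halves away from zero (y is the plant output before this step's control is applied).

(exact arithmetic carried between steps; '≈' marks a value shown rounded to 6 d.p. or computed from one; I and e_prev carry over from the previous line; the table rounds u and y to 3 d.p., halves away from zero)
n=0: y=0, sp=-2, e=sp−y=-2; I=-2, D=e−e_prev=-2; u=0·(-2)+1/4·(-2)+1/2·(-2)=-1.5; next y=-3/5·0+1·(-1.5)=-1.5
n=1: y=-1.5, sp=-2, e=sp−y=-0.5; I=-2.5, D=e−e_prev=1.5; u=0·(-0.5)+1/4·(-2.5)+1/2·1.5=0.125; next y=-3/5·(-1.5)+1·0.125=1.025
n=2: y=1.025, sp=-2, e=sp−y=-3.025; I=-5.525, D=e−e_prev=-2.525; u=0·(-3.025)+1/4·(-5.525)+1/2·(-2.525)=-2.64375; next y=-3/5·1.025+1·(-2.64375)=-3.25875
n=3: y=-3.25875, sp=-2, e=sp−y=1.25875; I=-4.26625, D=e−e_prev=4.28375; u=0·1.25875+1/4·(-4.26625)+1/2·4.28375≈1.075313; next y=-3/5·(-3.25875)+1·1.075313≈3.030563
n=4: y≈3.030563, sp=-2, e=sp−y≈-5.030563; I≈-9.296813, D=e−e_prev≈-6.289313; u=0·(-5.030563)+1/4·(-9.296813)+1/2·(-6.289313)≈-5.468859; next y=-3/5·3.030563+1·(-5.468859)≈-7.287197
n=5: y≈-7.287197, sp=-2, e=sp−y≈5.287197; I≈-4.009616, D=e−e_prev≈10.317759; u=0·5.287197+1/4·(-4.009616)+1/2·10.317759≈4.156476; next y=-3/5·(-7.287197)+1·4.156476≈8.528794
n=6: y≈8.528794, sp=-2, e=sp−y≈-10.528794; I≈-14.538410, D=e−e_prev≈-15.815991; u=0·(-10.528794)+1/4·(-14.538410)+1/2·(-15.815991)≈-11.542598; next y=-3/5·8.528794+1·(-11.542598)≈-16.659874
n=7: y≈-16.659874, sp=-2, e=sp−y≈14.659874; I≈0.121465, D=e−e_prev≈25.188668; u=0·14.659874+1/4·0.121465+1/2·25.188668≈12.624700; next y=-3/5·(-16.659874)+1·12.624700≈22.620625
n=8: y≈22.620625, sp=1, e=sp−y≈-21.620625; I≈-21.499160, D=e−e_prev≈-36.280499; u=0·(-21.620625)+1/4·(-21.499160)+1/2·(-36.280499)≈-23.515039; next y=-3/5·22.620625+1·(-23.515039)≈-37.087414
n=9: y≈-37.087414, sp=1, e=sp−y≈38.087414; I≈16.588254, D=e−e_prev≈59.708039; u=0·38.087414+1/4·16.588254+1/2·59.708039≈34.001083; next y=-3/5·(-37.087414)+1·34.001083≈56.253531
n=10: y≈56.253531, sp=1, e=sp−y≈-55.253531; I≈-38.665277, D=e−e_prev≈-93.340946; u=0·(-55.253531)+1/4·(-38.665277)+1/2·(-93.340946)≈-56.336792; next y=-3/5·56.253531+1·(-56.336792)≈-90.088911
n=11: y≈-90.088911, sp=4, e=sp−y≈94.088911; I≈55.423634, D=e−e_prev≈149.342442; u=0·94.088911+1/4·55.423634+1/2·149.342442≈88.527130; next y=-3/5·(-90.088911)+1·88.527130≈142.580476
n=12: y≈142.580476, sp=4, e=sp−y≈-138.580476; I≈-83.156843, D=e−e_prev≈-232.669387; u=0·(-138.580476)+1/4·(-83.156843)+1/2·(-232.669387)≈-137.123904; next y=-3/5·142.580476+1·(-137.123904)≈-222.672190
n=13: y≈-222.672190, sp=4, e=sp−y≈226.672190; I≈143.515347, D=e−e_prev≈365.252666; u=0·226.672190+1/4·143.515347+1/2·365.252666≈218.505170; next y=-3/5·(-222.672190)+1·218.505170≈352.108484

0 -2 -1.500 0.000
1 -2 0.125 -1.500
2 -2 -2.644 1.025
3 -2 1.075 -3.259
4 -2 -5.469 3.031
5 -2 4.156 -7.287
6 -2 -11.543 8.529
7 -2 12.625 -16.660
8 1 -23.515 22.621
9 1 34.001 -37.087
10 1 -56.337 56.254
11 4 88.527 -90.089
12 4 -137.124 142.580
13 4 218.505 -222.672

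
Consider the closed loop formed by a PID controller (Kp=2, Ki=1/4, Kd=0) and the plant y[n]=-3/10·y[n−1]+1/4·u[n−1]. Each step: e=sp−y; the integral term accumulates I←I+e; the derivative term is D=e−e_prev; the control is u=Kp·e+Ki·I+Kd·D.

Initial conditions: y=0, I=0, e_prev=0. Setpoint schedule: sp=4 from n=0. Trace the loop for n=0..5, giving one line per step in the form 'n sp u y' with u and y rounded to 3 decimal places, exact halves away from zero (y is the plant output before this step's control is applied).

(exact arithmetic carried between steps; '≈' marks a value shown rounded to 6 d.p. or computed from one; I and e_prev carry over from the previous line; the table rounds u and y to 3 d.p., halves away from zero)
n=0: y=0, sp=4, e=sp−y=4; I=4, D=e−e_prev=4; u=2·4+1/4·4+0·4=9; next y=-3/10·0+1/4·9=2.25
n=1: y=2.25, sp=4, e=sp−y=1.75; I=5.75, D=e−e_prev=-2.25; u=2·1.75+1/4·5.75+0·(-2.25)=4.9375; next y=-3/10·2.25+1/4·4.9375=0.559375
n=2: y=0.559375, sp=4, e=sp−y=3.440625; I=9.190625, D=e−e_prev=1.690625; u=2·3.440625+1/4·9.190625+0·1.690625≈9.178906; next y=-3/10·0.559375+1/4·9.178906≈2.126914
n=3: y≈2.126914, sp=4, e=sp−y≈1.873086; I≈11.063711, D=e−e_prev≈-1.567539; u=2·1.873086+1/4·11.063711+0·(-1.567539)≈6.512100; next y=-3/10·2.126914+1/4·6.512100≈0.989951
n=4: y≈0.989951, sp=4, e=sp−y≈3.010049; I≈14.073760, D=e−e_prev≈1.136963; u=2·3.010049+1/4·14.073760+0·1.136963≈9.538539; next y=-3/10·0.989951+1/4·9.538539≈2.087649
n=5: y≈2.087649, sp=4, e=sp−y≈1.912351; I≈15.986111, D=e−e_prev≈-1.097699; u=2·1.912351+1/4·15.986111+0·(-1.097699)≈7.821229; next y=-3/10·2.087649+1/4·7.821229≈1.329012

0 4 9.000 0.000
1 4 4.938 2.250
2 4 9.179 0.559
3 4 6.512 2.127
4 4 9.539 0.990
5 4 7.821 2.088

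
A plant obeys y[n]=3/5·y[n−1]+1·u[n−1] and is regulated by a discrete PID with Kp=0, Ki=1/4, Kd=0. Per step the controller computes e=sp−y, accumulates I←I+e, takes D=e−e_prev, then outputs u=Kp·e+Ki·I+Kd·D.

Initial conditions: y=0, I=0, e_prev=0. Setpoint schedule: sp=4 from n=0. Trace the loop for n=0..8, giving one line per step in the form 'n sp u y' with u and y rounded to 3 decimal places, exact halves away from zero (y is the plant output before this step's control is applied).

0 4 1.000 0.000
1 4 1.750 1.000
2 4 2.163 2.350
3 4 2.269 3.573
4 4 2.166 4.413
5 4 1.963 4.814
6 4 1.750 4.851
7 4 1.585 4.661
8 4 1.490 4.381

(exact arithmetic carried between steps; '≈' marks a value shown rounded to 6 d.p. or computed from one; I and e_prev carry over from the previous line; the table rounds u and y to 3 d.p., halves away from zero)
n=0: y=0, sp=4, e=sp−y=4; I=4, D=e−e_prev=4; u=0·4+1/4·4+0·4=1; next y=3/5·0+1·1=1
n=1: y=1, sp=4, e=sp−y=3; I=7, D=e−e_prev=-1; u=0·3+1/4·7+0·(-1)=1.75; next y=3/5·1+1·1.75=2.35
n=2: y=2.35, sp=4, e=sp−y=1.65; I=8.65, D=e−e_prev=-1.35; u=0·1.65+1/4·8.65+0·(-1.35)=2.1625; next y=3/5·2.35+1·2.1625=3.5725
n=3: y=3.5725, sp=4, e=sp−y=0.4275; I=9.0775, D=e−e_prev=-1.2225; u=0·0.4275+1/4·9.0775+0·(-1.2225)=2.269375; next y=3/5·3.5725+1·2.269375=4.412875
n=4: y=4.412875, sp=4, e=sp−y=-0.412875; I=8.664625, D=e−e_prev=-0.840375; u=0·(-0.412875)+1/4·8.664625+0·(-0.840375)≈2.166156; next y=3/5·4.412875+1·2.166156≈4.813881
n=5: y≈4.813881, sp=4, e=sp−y≈-0.813881; I≈7.850744, D=e−e_prev≈-0.401006; u=0·(-0.813881)+1/4·7.850744+0·(-0.401006)≈1.962686; next y=3/5·4.813881+1·1.962686≈4.851015
n=6: y≈4.851015, sp=4, e=sp−y≈-0.851015; I≈6.999729, D=e−e_prev≈-0.037133; u=0·(-0.851015)+1/4·6.999729+0·(-0.037133)≈1.749932; next y=3/5·4.851015+1·1.749932≈4.660541
n=7: y≈4.660541, sp=4, e=sp−y≈-0.660541; I≈6.339188, D=e−e_prev≈0.190474; u=0·(-0.660541)+1/4·6.339188+0·0.190474≈1.584797; next y=3/5·4.660541+1·1.584797≈4.381122
n=8: y≈4.381122, sp=4, e=sp−y≈-0.381122; I≈5.958066, D=e−e_prev≈0.279419; u=0·(-0.381122)+1/4·5.958066+0·0.279419≈1.489517; next y=3/5·4.381122+1·1.489517≈4.118190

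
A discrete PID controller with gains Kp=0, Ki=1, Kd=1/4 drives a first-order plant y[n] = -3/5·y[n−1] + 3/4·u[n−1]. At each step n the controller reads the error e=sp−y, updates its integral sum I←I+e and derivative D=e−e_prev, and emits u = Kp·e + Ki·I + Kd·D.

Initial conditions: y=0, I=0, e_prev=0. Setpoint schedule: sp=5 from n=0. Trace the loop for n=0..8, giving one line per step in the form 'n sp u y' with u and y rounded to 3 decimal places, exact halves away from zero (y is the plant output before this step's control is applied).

0 5 6.250 0.000
1 5 4.141 4.688
2 5 11.118 0.293
3 5 4.889 8.163
4 5 15.436 -1.231
5 5 2.386 12.315
6 5 20.851 -5.600
7 5 -3.776 18.998
8 5 29.912 -14.231

(exact arithmetic carried between steps; '≈' marks a value shown rounded to 6 d.p. or computed from one; I and e_prev carry over from the previous line; the table rounds u and y to 3 d.p., halves away from zero)
n=0: y=0, sp=5, e=sp−y=5; I=5, D=e−e_prev=5; u=0·5+1·5+1/4·5=6.25; next y=-3/5·0+3/4·6.25=4.6875
n=1: y=4.6875, sp=5, e=sp−y=0.3125; I=5.3125, D=e−e_prev=-4.6875; u=0·0.3125+1·5.3125+1/4·(-4.6875)=4.140625; next y=-3/5·4.6875+3/4·4.140625≈0.292969
n=2: y≈0.292969, sp=5, e=sp−y≈4.707031; I≈10.019531, D=e−e_prev≈4.394531; u=0·4.707031+1·10.019531+1/4·4.394531≈11.118164; next y=-3/5·0.292969+3/4·11.118164≈8.162842
n=3: y≈8.162842, sp=5, e=sp−y≈-3.162842; I≈6.856689, D=e−e_prev≈-7.869873; u=0·(-3.162842)+1·6.856689+1/4·(-7.869873)≈4.889221; next y=-3/5·8.162842+3/4·4.889221≈-1.230789
n=4: y≈-1.230789, sp=5, e=sp−y≈6.230789; I≈13.087479, D=e−e_prev≈9.393631; u=0·6.230789+1·13.087479+1/4·9.393631≈15.435886; next y=-3/5·(-1.230789)+3/4·15.435886≈12.315388
n=5: y≈12.315388, sp=5, e=sp−y≈-7.315388; I≈5.772090, D=e−e_prev≈-13.546177; u=0·(-7.315388)+1·5.772090+1/4·(-13.546177)≈2.385546; next y=-3/5·12.315388+3/4·2.385546≈-5.600074
n=6: y≈-5.600074, sp=5, e=sp−y≈10.600074; I≈16.372164, D=e−e_prev≈17.915462; u=0·10.600074+1·16.372164+1/4·17.915462≈20.851029; next y=-3/5·(-5.600074)+3/4·20.851029≈18.998316
n=7: y≈18.998316, sp=5, e=sp−y≈-13.998316; I≈2.373848, D=e−e_prev≈-24.598390; u=0·(-13.998316)+1·2.373848+1/4·(-24.598390)≈-3.775750; next y=-3/5·18.998316+3/4·(-3.775750)≈-14.230802
n=8: y≈-14.230802, sp=5, e=sp−y≈19.230802; I≈21.604650, D=e−e_prev≈33.229118; u=0·19.230802+1·21.604650+1/4·33.229118≈29.911929; next y=-3/5·(-14.230802)+3/4·29.911929≈30.972428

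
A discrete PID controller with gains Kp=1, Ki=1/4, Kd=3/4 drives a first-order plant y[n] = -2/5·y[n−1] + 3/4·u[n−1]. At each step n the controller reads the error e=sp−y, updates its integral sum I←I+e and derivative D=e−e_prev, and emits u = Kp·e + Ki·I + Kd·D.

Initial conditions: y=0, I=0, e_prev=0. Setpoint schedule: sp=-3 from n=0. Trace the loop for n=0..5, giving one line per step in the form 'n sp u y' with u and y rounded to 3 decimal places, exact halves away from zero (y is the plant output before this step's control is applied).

0 -3 -6.000 0.000
1 -3 4.500 -4.500
2 -3 -17.850 5.175
3 -3 28.628 -15.458
4 -3 -69.955 27.654
5 -3 137.077 -63.528

(exact arithmetic carried between steps; '≈' marks a value shown rounded to 6 d.p. or computed from one; I and e_prev carry over from the previous line; the table rounds u and y to 3 d.p., halves away from zero)
n=0: y=0, sp=-3, e=sp−y=-3; I=-3, D=e−e_prev=-3; u=1·(-3)+1/4·(-3)+3/4·(-3)=-6; next y=-2/5·0+3/4·(-6)=-4.5
n=1: y=-4.5, sp=-3, e=sp−y=1.5; I=-1.5, D=e−e_prev=4.5; u=1·1.5+1/4·(-1.5)+3/4·4.5=4.5; next y=-2/5·(-4.5)+3/4·4.5=5.175
n=2: y=5.175, sp=-3, e=sp−y=-8.175; I=-9.675, D=e−e_prev=-9.675; u=1·(-8.175)+1/4·(-9.675)+3/4·(-9.675)=-17.85; next y=-2/5·5.175+3/4·(-17.85)=-15.4575
n=3: y=-15.4575, sp=-3, e=sp−y=12.4575; I=2.7825, D=e−e_prev=20.6325; u=1·12.4575+1/4·2.7825+3/4·20.6325=28.6275; next y=-2/5·(-15.4575)+3/4·28.6275=27.653625
n=4: y=27.653625, sp=-3, e=sp−y=-30.653625; I=-27.871125, D=e−e_prev=-43.111125; u=1·(-30.653625)+1/4·(-27.871125)+3/4·(-43.111125)=-69.95475; next y=-2/5·27.653625+3/4·(-69.95475)≈-63.527513
n=5: y≈-63.527513, sp=-3, e=sp−y≈60.527513; I≈32.656388, D=e−e_prev≈91.181138; u=1·60.527513+1/4·32.656388+3/4·91.181138≈137.077463; next y=-2/5·(-63.527513)+3/4·137.077463≈128.219102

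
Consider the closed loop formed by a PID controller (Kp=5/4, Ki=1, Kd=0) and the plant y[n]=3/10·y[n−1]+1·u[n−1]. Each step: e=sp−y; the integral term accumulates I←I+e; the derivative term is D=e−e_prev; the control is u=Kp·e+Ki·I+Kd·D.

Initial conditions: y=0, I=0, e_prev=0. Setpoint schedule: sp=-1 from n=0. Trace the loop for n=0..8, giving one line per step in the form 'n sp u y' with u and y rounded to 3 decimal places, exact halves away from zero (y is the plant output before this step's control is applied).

(exact arithmetic carried between steps; '≈' marks a value shown rounded to 6 d.p. or computed from one; I and e_prev carry over from the previous line; the table rounds u and y to 3 d.p., halves away from zero)
n=0: y=0, sp=-1, e=sp−y=-1; I=-1, D=e−e_prev=-1; u=5/4·(-1)+1·(-1)+0·(-1)=-2.25; next y=3/10·0+1·(-2.25)=-2.25
n=1: y=-2.25, sp=-1, e=sp−y=1.25; I=0.25, D=e−e_prev=2.25; u=5/4·1.25+1·0.25+0·2.25=1.8125; next y=3/10·(-2.25)+1·1.8125=1.1375
n=2: y=1.1375, sp=-1, e=sp−y=-2.1375; I=-1.8875, D=e−e_prev=-3.3875; u=5/4·(-2.1375)+1·(-1.8875)+0·(-3.3875)=-4.559375; next y=3/10·1.1375+1·(-4.559375)=-4.218125
n=3: y=-4.218125, sp=-1, e=sp−y=3.218125; I=1.330625, D=e−e_prev=5.355625; u=5/4·3.218125+1·1.330625+0·5.355625≈5.353281; next y=3/10·(-4.218125)+1·5.353281≈4.087844
n=4: y≈4.087844, sp=-1, e=sp−y≈-5.087844; I≈-3.757219, D=e−e_prev≈-8.305969; u=5/4·(-5.087844)+1·(-3.757219)+0·(-8.305969)≈-10.117023; next y=3/10·4.087844+1·(-10.117023)≈-8.890670
n=5: y≈-8.890670, sp=-1, e=sp−y≈7.890670; I≈4.133452, D=e−e_prev≈12.978514; u=5/4·7.890670+1·4.133452+0·12.978514≈13.996789; next y=3/10·(-8.890670)+1·13.996789≈11.329588
n=6: y≈11.329588, sp=-1, e=sp−y≈-12.329588; I≈-8.196137, D=e−e_prev≈-20.220259; u=5/4·(-12.329588)+1·(-8.196137)+0·(-20.220259)≈-23.608122; next y=3/10·11.329588+1·(-23.608122)≈-20.209246
n=7: y≈-20.209246, sp=-1, e=sp−y≈19.209246; I≈11.013109, D=e−e_prev≈31.538834; u=5/4·19.209246+1·11.013109+0·31.538834≈35.024666; next y=3/10·(-20.209246)+1·35.024666≈28.961892
n=8: y≈28.961892, sp=-1, e=sp−y≈-29.961892; I≈-18.948783, D=e−e_prev≈-49.171138; u=5/4·(-29.961892)+1·(-18.948783)+0·(-49.171138)≈-56.401149; next y=3/10·28.961892+1·(-56.401149)≈-47.712581

0 -1 -2.250 0.000
1 -1 1.813 -2.250
2 -1 -4.559 1.138
3 -1 5.353 -4.218
4 -1 -10.117 4.088
5 -1 13.997 -8.891
6 -1 -23.608 11.330
7 -1 35.025 -20.209
8 -1 -56.401 28.962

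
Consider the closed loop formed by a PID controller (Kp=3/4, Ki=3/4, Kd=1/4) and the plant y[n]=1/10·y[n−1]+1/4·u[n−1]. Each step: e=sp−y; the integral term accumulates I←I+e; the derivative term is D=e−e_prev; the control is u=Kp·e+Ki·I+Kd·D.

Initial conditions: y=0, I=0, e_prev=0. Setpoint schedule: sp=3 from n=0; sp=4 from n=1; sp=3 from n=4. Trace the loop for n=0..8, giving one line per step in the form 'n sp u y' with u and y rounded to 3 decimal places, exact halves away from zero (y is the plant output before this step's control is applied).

0 3 5.250 0.000
1 4 6.203 1.313
2 4 7.650 1.682
3 4 8.783 2.081
4 3 8.007 2.404
5 3 9.068 2.242
6 3 9.160 2.491
7 3 9.520 2.539
8 3 9.712 2.634

(exact arithmetic carried between steps; '≈' marks a value shown rounded to 6 d.p. or computed from one; I and e_prev carry over from the previous line; the table rounds u and y to 3 d.p., halves away from zero)
n=0: y=0, sp=3, e=sp−y=3; I=3, D=e−e_prev=3; u=3/4·3+3/4·3+1/4·3=5.25; next y=1/10·0+1/4·5.25=1.3125
n=1: y=1.3125, sp=4, e=sp−y=2.6875; I=5.6875, D=e−e_prev=-0.3125; u=3/4·2.6875+3/4·5.6875+1/4·(-0.3125)=6.203125; next y=1/10·1.3125+1/4·6.203125≈1.682031
n=2: y≈1.682031, sp=4, e=sp−y≈2.317969; I≈8.005469, D=e−e_prev≈-0.369531; u=3/4·2.317969+3/4·8.005469+1/4·(-0.369531)≈7.650195; next y=1/10·1.682031+1/4·7.650195≈2.080752
n=3: y≈2.080752, sp=4, e=sp−y≈1.919248; I≈9.924717, D=e−e_prev≈-0.398721; u=3/4·1.919248+3/4·9.924717+1/4·(-0.398721)≈8.783293; next y=1/10·2.080752+1/4·8.783293≈2.403899
n=4: y≈2.403899, sp=3, e=sp−y≈0.596101; I≈10.520818, D=e−e_prev≈-1.323147; u=3/4·0.596101+3/4·10.520818+1/4·(-1.323147)≈8.006903; next y=1/10·2.403899+1/4·8.006903≈2.242116
n=5: y≈2.242116, sp=3, e=sp−y≈0.757884; I≈11.278703, D=e−e_prev≈0.161783; u=3/4·0.757884+3/4·11.278703+1/4·0.161783≈9.067886; next y=1/10·2.242116+1/4·9.067886≈2.491183
n=6: y≈2.491183, sp=3, e=sp−y≈0.508817; I≈11.787520, D=e−e_prev≈-0.249067; u=3/4·0.508817+3/4·11.787520+1/4·(-0.249067)≈9.159986; next y=1/10·2.491183+1/4·9.159986≈2.539115
n=7: y≈2.539115, sp=3, e=sp−y≈0.460885; I≈12.248405, D=e−e_prev≈-0.047932; u=3/4·0.460885+3/4·12.248405+1/4·(-0.047932)≈9.519985; next y=1/10·2.539115+1/4·9.519985≈2.633908
n=8: y≈2.633908, sp=3, e=sp−y≈0.366092; I≈12.614497, D=e−e_prev≈-0.094793; u=3/4·0.366092+3/4·12.614497+1/4·(-0.094793)≈9.711744; next y=1/10·2.633908+1/4·9.711744≈2.691327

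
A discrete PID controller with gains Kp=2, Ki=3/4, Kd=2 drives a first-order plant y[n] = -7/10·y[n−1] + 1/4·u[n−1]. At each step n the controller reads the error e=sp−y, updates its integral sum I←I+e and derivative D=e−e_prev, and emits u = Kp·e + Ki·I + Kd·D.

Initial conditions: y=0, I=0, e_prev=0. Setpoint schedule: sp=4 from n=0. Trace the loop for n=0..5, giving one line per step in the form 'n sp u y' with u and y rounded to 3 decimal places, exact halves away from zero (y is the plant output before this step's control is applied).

0 4 19.000 0.000
1 4 -8.563 4.750
2 4 48.899 -5.466
3 4 -66.636 16.051
4 4 176.099 -27.894
5 4 -322.235 63.551

(exact arithmetic carried between steps; '≈' marks a value shown rounded to 6 d.p. or computed from one; I and e_prev carry over from the previous line; the table rounds u and y to 3 d.p., halves away from zero)
n=0: y=0, sp=4, e=sp−y=4; I=4, D=e−e_prev=4; u=2·4+3/4·4+2·4=19; next y=-7/10·0+1/4·19=4.75
n=1: y=4.75, sp=4, e=sp−y=-0.75; I=3.25, D=e−e_prev=-4.75; u=2·(-0.75)+3/4·3.25+2·(-4.75)=-8.5625; next y=-7/10·4.75+1/4·(-8.5625)=-5.465625
n=2: y=-5.465625, sp=4, e=sp−y=9.465625; I=12.715625, D=e−e_prev=10.215625; u=2·9.465625+3/4·12.715625+2·10.215625≈48.899219; next y=-7/10·(-5.465625)+1/4·48.899219≈16.050742
n=3: y≈16.050742, sp=4, e=sp−y≈-12.050742; I≈0.664883, D=e−e_prev≈-21.516367; u=2·(-12.050742)+3/4·0.664883+2·(-21.516367)≈-66.635557; next y=-7/10·16.050742+1/4·(-66.635557)≈-27.894409
n=4: y≈-27.894409, sp=4, e=sp−y≈31.894409; I≈32.559292, D=e−e_prev≈43.945151; u=2·31.894409+3/4·32.559292+2·43.945151≈176.098588; next y=-7/10·(-27.894409)+1/4·176.098588≈63.550733
n=5: y≈63.550733, sp=4, e=sp−y≈-59.550733; I≈-26.991442, D=e−e_prev≈-91.445142; u=2·(-59.550733)+3/4·(-26.991442)+2·(-91.445142)≈-322.235331; next y=-7/10·63.550733+1/4·(-322.235331)≈-125.044346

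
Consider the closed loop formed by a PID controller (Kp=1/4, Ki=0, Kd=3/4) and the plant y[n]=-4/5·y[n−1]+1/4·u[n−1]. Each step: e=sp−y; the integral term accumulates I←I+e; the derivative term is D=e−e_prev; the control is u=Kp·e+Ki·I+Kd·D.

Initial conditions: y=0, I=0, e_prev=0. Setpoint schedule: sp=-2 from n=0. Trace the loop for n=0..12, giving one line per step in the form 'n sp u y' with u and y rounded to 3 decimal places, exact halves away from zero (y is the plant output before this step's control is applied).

(exact arithmetic carried between steps; '≈' marks a value shown rounded to 6 d.p. or computed from one; I and e_prev carry over from the previous line; the table rounds u and y to 3 d.p., halves away from zero)
n=0: y=0, sp=-2, e=sp−y=-2; I=-2, D=e−e_prev=-2; u=1/4·(-2)+0·(-2)+3/4·(-2)=-2; next y=-4/5·0+1/4·(-2)=-0.5
n=1: y=-0.5, sp=-2, e=sp−y=-1.5; I=-3.5, D=e−e_prev=0.5; u=1/4·(-1.5)+0·(-3.5)+3/4·0.5=0; next y=-4/5·(-0.5)+1/4·0=0.4
n=2: y=0.4, sp=-2, e=sp−y=-2.4; I=-5.9, D=e−e_prev=-0.9; u=1/4·(-2.4)+0·(-5.9)+3/4·(-0.9)=-1.275; next y=-4/5·0.4+1/4·(-1.275)=-0.63875
n=3: y=-0.63875, sp=-2, e=sp−y=-1.36125; I=-7.26125, D=e−e_prev=1.03875; u=1/4·(-1.36125)+0·(-7.26125)+3/4·1.03875=0.43875; next y=-4/5·(-0.63875)+1/4·0.43875≈0.620688
n=4: y≈0.620688, sp=-2, e=sp−y≈-2.620688; I≈-9.881938, D=e−e_prev≈-1.259438; u=1/4·(-2.620688)+0·(-9.881938)+3/4·(-1.259438)≈-1.59975; next y=-4/5·0.620688+1/4·(-1.59975)≈-0.896488
n=5: y≈-0.896488, sp=-2, e=sp−y≈-1.103513; I≈-10.98545, D=e−e_prev≈1.517175; u=1/4·(-1.103513)+0·(-10.98545)+3/4·1.517175≈0.862003; next y=-4/5·(-0.896488)+1/4·0.862003≈0.932691
n=6: y≈0.932691, sp=-2, e=sp−y≈-2.932691; I≈-13.918141, D=e−e_prev≈-1.829178; u=1/4·(-2.932691)+0·(-13.918141)+3/4·(-1.829178)≈-2.105056; next y=-4/5·0.932691+1/4·(-2.105056)≈-1.272417
n=7: y≈-1.272417, sp=-2, e=sp−y≈-0.727583; I≈-14.645724, D=e−e_prev≈2.205108; u=1/4·(-0.727583)+0·(-14.645724)+3/4·2.205108≈1.471935; next y=-4/5·(-1.272417)+1/4·1.471935≈1.385917
n=8: y≈1.385917, sp=-2, e=sp−y≈-3.385917; I≈-18.031641, D=e−e_prev≈-2.658334; u=1/4·(-3.385917)+0·(-18.031641)+3/4·(-2.658334)≈-2.840230; next y=-4/5·1.385917+1/4·(-2.840230)≈-1.818791
n=9: y≈-1.818791, sp=-2, e=sp−y≈-0.181209; I≈-18.212850, D=e−e_prev≈3.204708; u=1/4·(-0.181209)+0·(-18.212850)+3/4·3.204708≈2.358229; next y=-4/5·(-1.818791)+1/4·2.358229≈2.044590
n=10: y≈2.044590, sp=-2, e=sp−y≈-4.044590; I≈-22.257440, D=e−e_prev≈-3.863381; u=1/4·(-4.044590)+0·(-22.257440)+3/4·(-3.863381)≈-3.908683; next y=-4/5·2.044590+1/4·(-3.908683)≈-2.612843
n=11: y≈-2.612843, sp=-2, e=sp−y≈0.612843; I≈-21.644597, D=e−e_prev≈4.657433; u=1/4·0.612843+0·(-21.644597)+3/4·4.657433≈3.646285; next y=-4/5·(-2.612843)+1/4·3.646285≈3.001846
n=12: y≈3.001846, sp=-2, e=sp−y≈-5.001846; I≈-26.646443, D=e−e_prev≈-5.614689; u=1/4·(-5.001846)+0·(-26.646443)+3/4·(-5.614689)≈-5.461478; next y=-4/5·3.001846+1/4·(-5.461478)≈-3.766846

0 -2 -2.000 0.000
1 -2 0.000 -0.500
2 -2 -1.275 0.400
3 -2 0.439 -0.639
4 -2 -1.600 0.621
5 -2 0.862 -0.896
6 -2 -2.105 0.933
7 -2 1.472 -1.272
8 -2 -2.840 1.386
9 -2 2.358 -1.819
10 -2 -3.909 2.045
11 -2 3.646 -2.613
12 -2 -5.461 3.002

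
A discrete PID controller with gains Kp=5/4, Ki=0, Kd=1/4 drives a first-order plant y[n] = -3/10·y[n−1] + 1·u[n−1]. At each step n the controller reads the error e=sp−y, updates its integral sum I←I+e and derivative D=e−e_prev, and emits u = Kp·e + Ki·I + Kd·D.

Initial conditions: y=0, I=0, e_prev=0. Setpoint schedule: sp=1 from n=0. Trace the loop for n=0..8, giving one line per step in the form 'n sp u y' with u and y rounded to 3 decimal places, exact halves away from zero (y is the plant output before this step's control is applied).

(exact arithmetic carried between steps; '≈' marks a value shown rounded to 6 d.p. or computed from one; I and e_prev carry over from the previous line; the table rounds u and y to 3 d.p., halves away from zero)
n=0: y=0, sp=1, e=sp−y=1; I=1, D=e−e_prev=1; u=5/4·1+0·1+1/4·1=1.5; next y=-3/10·0+1·1.5=1.5
n=1: y=1.5, sp=1, e=sp−y=-0.5; I=0.5, D=e−e_prev=-1.5; u=5/4·(-0.5)+0·0.5+1/4·(-1.5)=-1; next y=-3/10·1.5+1·(-1)=-1.45
n=2: y=-1.45, sp=1, e=sp−y=2.45; I=2.95, D=e−e_prev=2.95; u=5/4·2.45+0·2.95+1/4·2.95=3.8; next y=-3/10·(-1.45)+1·3.8=4.235
n=3: y=4.235, sp=1, e=sp−y=-3.235; I=-0.285, D=e−e_prev=-5.685; u=5/4·(-3.235)+0·(-0.285)+1/4·(-5.685)=-5.465; next y=-3/10·4.235+1·(-5.465)=-6.7355
n=4: y=-6.7355, sp=1, e=sp−y=7.7355; I=7.4505, D=e−e_prev=10.9705; u=5/4·7.7355+0·7.4505+1/4·10.9705=12.412; next y=-3/10·(-6.7355)+1·12.412=14.43265
n=5: y=14.43265, sp=1, e=sp−y=-13.43265; I=-5.98215, D=e−e_prev=-21.16815; u=5/4·(-13.43265)+0·(-5.98215)+1/4·(-21.16815)=-22.08285; next y=-3/10·14.43265+1·(-22.08285)=-26.412645
n=6: y=-26.412645, sp=1, e=sp−y=27.412645; I=21.430495, D=e−e_prev=40.845295; u=5/4·27.412645+0·21.430495+1/4·40.845295=44.47713; next y=-3/10·(-26.412645)+1·44.47713≈52.400924
n=7: y≈52.400924, sp=1, e=sp−y≈-51.400924; I≈-29.970429, D=e−e_prev≈-78.813569; u=5/4·(-51.400924)+0·(-29.970429)+1/4·(-78.813569)≈-83.954547; next y=-3/10·52.400924+1·(-83.954547)≈-99.674824
n=8: y≈-99.674824, sp=1, e=sp−y≈100.674824; I≈70.704395, D=e−e_prev≈152.075747; u=5/4·100.674824+0·70.704395+1/4·152.075747≈163.862466; next y=-3/10·(-99.674824)+1·163.862466≈193.764913

0 1 1.500 0.000
1 1 -1.000 1.500
2 1 3.800 -1.450
3 1 -5.465 4.235
4 1 12.412 -6.736
5 1 -22.083 14.433
6 1 44.477 -26.413
7 1 -83.955 52.401
8 1 163.862 -99.675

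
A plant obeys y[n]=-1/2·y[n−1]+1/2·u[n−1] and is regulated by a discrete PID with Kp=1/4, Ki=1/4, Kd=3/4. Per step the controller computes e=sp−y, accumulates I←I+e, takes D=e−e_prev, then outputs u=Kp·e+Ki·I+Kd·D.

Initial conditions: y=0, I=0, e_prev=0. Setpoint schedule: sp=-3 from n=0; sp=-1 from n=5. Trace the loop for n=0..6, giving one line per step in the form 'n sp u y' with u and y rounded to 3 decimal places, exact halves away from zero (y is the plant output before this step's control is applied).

0 -3 -3.750 0.000
1 -3 0.094 -1.875
2 -3 -5.168 0.984
3 -3 1.056 -3.076
4 -3 -8.398 2.066
5 -1 5.815 -5.232
6 -1 -13.545 5.524

(exact arithmetic carried between steps; '≈' marks a value shown rounded to 6 d.p. or computed from one; I and e_prev carry over from the previous line; the table rounds u and y to 3 d.p., halves away from zero)
n=0: y=0, sp=-3, e=sp−y=-3; I=-3, D=e−e_prev=-3; u=1/4·(-3)+1/4·(-3)+3/4·(-3)=-3.75; next y=-1/2·0+1/2·(-3.75)=-1.875
n=1: y=-1.875, sp=-3, e=sp−y=-1.125; I=-4.125, D=e−e_prev=1.875; u=1/4·(-1.125)+1/4·(-4.125)+3/4·1.875=0.09375; next y=-1/2·(-1.875)+1/2·0.09375=0.984375
n=2: y=0.984375, sp=-3, e=sp−y=-3.984375; I=-8.109375, D=e−e_prev=-2.859375; u=1/4·(-3.984375)+1/4·(-8.109375)+3/4·(-2.859375)≈-5.167969; next y=-1/2·0.984375+1/2·(-5.167969)≈-3.076172
n=3: y≈-3.076172, sp=-3, e=sp−y≈0.076172; I≈-8.033203, D=e−e_prev≈4.060547; u=1/4·0.076172+1/4·(-8.033203)+3/4·4.060547≈1.056152; next y=-1/2·(-3.076172)+1/2·1.056152≈2.066162
n=4: y≈2.066162, sp=-3, e=sp−y≈-5.066162; I≈-13.099365, D=e−e_prev≈-5.142334; u=1/4·(-5.066162)+1/4·(-13.099365)+3/4·(-5.142334)≈-8.398132; next y=-1/2·2.066162+1/2·(-8.398132)≈-5.232147
n=5: y≈-5.232147, sp=-1, e=sp−y≈4.232147; I≈-8.867218, D=e−e_prev≈9.298309; u=1/4·4.232147+1/4·(-8.867218)+3/4·9.298309≈5.814964; next y=-1/2·(-5.232147)+1/2·5.814964≈5.523556
n=6: y≈5.523556, sp=-1, e=sp−y≈-6.523556; I≈-15.390774, D=e−e_prev≈-10.755703; u=1/4·(-6.523556)+1/4·(-15.390774)+3/4·(-10.755703)≈-13.545360; next y=-1/2·5.523556+1/2·(-13.545360)≈-9.534458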